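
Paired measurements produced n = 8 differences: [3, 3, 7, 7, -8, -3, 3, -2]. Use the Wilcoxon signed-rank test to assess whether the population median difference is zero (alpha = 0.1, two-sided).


Step 1: Drop any zero differences (none here) and take |d_i|.
|d| = [3, 3, 7, 7, 8, 3, 3, 2]
Step 2: Midrank |d_i| (ties get averaged ranks).
ranks: |3|->3.5, |3|->3.5, |7|->6.5, |7|->6.5, |8|->8, |3|->3.5, |3|->3.5, |2|->1
Step 3: Attach original signs; sum ranks with positive sign and with negative sign.
W+ = 3.5 + 3.5 + 6.5 + 6.5 + 3.5 = 23.5
W- = 8 + 3.5 + 1 = 12.5
(Check: W+ + W- = 36 should equal n(n+1)/2 = 36.)
Step 4: Test statistic W = min(W+, W-) = 12.5.
Step 5: Ties in |d|, so use the tie-corrected normal approximation.
        E[W] = n(n+1)/4 = 8*9/4 = 18.
        Tie groups: |d|=3 (t=4), |d|=7 (t=2); sum(t^3 - t) = 66.
        Var[W] = n(n+1)(2n+1)/24 - sum(t^3-t)/48 = 1224/24 - 66/48 = 49.625.
        z = (W - E[W]) / sqrt(Var[W]) = (12.5 - 18) / 7.0445 = -0.7808.
        Two-sided p = 2*Phi(z) = 0.434949.
Step 6: alpha = 0.1. fail to reject H0.

W+ = 23.5, W- = 12.5, W = min = 12.5, p = 0.434949, fail to reject H0.


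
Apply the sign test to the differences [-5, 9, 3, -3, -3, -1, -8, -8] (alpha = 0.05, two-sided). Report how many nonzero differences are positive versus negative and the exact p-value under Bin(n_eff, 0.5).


Step 1: Discard zero differences. Original n = 8; n_eff = number of nonzero differences = 8.
Nonzero differences (with sign): -5, +9, +3, -3, -3, -1, -8, -8
Step 2: Count signs: positive = 2, negative = 6.
Step 3: Under H0: P(positive) = 0.5, so the number of positives S ~ Bin(8, 0.5).
Step 4: Two-sided exact p-value = sum of Bin(8,0.5) probabilities at or below the observed probability = 0.289062.
Step 5: alpha = 0.05. fail to reject H0.

n_eff = 8, pos = 2, neg = 6, p = 0.289062, fail to reject H0.


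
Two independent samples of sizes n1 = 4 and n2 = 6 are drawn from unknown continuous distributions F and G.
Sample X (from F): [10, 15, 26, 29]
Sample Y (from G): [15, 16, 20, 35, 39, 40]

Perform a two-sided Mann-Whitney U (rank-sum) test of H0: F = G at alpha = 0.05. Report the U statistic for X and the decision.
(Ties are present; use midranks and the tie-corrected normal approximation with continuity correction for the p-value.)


Step 1: Combine and sort all 10 observations; assign midranks.
sorted (value, group): (10,X), (15,X), (15,Y), (16,Y), (20,Y), (26,X), (29,X), (35,Y), (39,Y), (40,Y)
ranks: 10->1, 15->2.5, 15->2.5, 16->4, 20->5, 26->6, 29->7, 35->8, 39->9, 40->10
Step 2: Rank sum for X: R1 = 1 + 2.5 + 6 + 7 = 16.5.
Step 3: U_X = R1 - n1(n1+1)/2 = 16.5 - 4*5/2 = 16.5 - 10 = 6.5.
       U_Y = n1*n2 - U_X = 24 - 6.5 = 17.5.
Step 4: Ties are present, so use the tie-corrected normal approximation (with continuity correction) for the p-value.
Step 5: p-value = 0.284958; compare to alpha = 0.05. fail to reject H0.

U_X = 6.5, p = 0.284958, fail to reject H0 at alpha = 0.05.


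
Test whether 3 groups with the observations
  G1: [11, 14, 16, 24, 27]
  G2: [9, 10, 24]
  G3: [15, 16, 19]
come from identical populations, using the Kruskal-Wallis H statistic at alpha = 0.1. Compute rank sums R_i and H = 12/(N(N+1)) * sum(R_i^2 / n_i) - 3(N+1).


Step 1: Combine all N = 11 observations and assign midranks.
sorted (value, group, rank): (9,G2,1), (10,G2,2), (11,G1,3), (14,G1,4), (15,G3,5), (16,G1,6.5), (16,G3,6.5), (19,G3,8), (24,G1,9.5), (24,G2,9.5), (27,G1,11)
Step 2: Sum ranks within each group.
R_1 = 34 (n_1 = 5)
R_2 = 12.5 (n_2 = 3)
R_3 = 19.5 (n_3 = 3)
Step 3: H = 12/(N(N+1)) * sum(R_i^2/n_i) - 3(N+1)
     = 12/(11*12) * (34^2/5 + 12.5^2/3 + 19.5^2/3) - 3*12
     = 0.090909 * 410.033 - 36
     = 1.275758.
Step 4: Ties present; correction factor C = 1 - 12/(11^3 - 11) = 0.990909. Corrected H = 1.275758 / 0.990909 = 1.287462.
Step 5: Under H0, H ~ chi^2(2); p-value = 0.525329.
Step 6: alpha = 0.1. fail to reject H0.

H = 1.2875, df = 2, p = 0.525329, fail to reject H0.


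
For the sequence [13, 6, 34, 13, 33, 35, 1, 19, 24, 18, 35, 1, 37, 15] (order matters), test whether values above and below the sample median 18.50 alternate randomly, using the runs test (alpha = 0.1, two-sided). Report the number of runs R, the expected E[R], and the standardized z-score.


Step 1: Compute median = 18.50; label A = above, B = below.
Labels in order: BBABAABAABABAB  (n_A = 7, n_B = 7)
Step 2: Count runs R = 11.
Step 3: Under H0 (random ordering), E[R] = 2*n_A*n_B/(n_A+n_B) + 1 = 2*7*7/14 + 1 = 8.0000.
        Var[R] = 2*n_A*n_B*(2*n_A*n_B - n_A - n_B) / ((n_A+n_B)^2 * (n_A+n_B-1)) = 8232/2548 = 3.2308.
        SD[R] = 1.7974.
Step 4: Continuity-corrected z = (R - 0.5 - E[R]) / SD[R] = (11 - 0.5 - 8.0000) / 1.7974 = 1.3909.
Step 5: Two-sided p-value via normal approximation = 2*(1 - Phi(|z|)) = 0.164264.
Step 6: alpha = 0.1. fail to reject H0.

R = 11, z = 1.3909, p = 0.164264, fail to reject H0.


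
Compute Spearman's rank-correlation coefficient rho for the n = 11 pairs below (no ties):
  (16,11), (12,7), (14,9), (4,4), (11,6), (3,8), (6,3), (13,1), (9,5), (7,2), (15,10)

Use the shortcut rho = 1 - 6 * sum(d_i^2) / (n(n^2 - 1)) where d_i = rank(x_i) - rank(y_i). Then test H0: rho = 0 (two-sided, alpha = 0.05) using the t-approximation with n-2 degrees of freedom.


Step 1: Rank x and y separately (midranks; no ties here).
rank(x): 16->11, 12->7, 14->9, 4->2, 11->6, 3->1, 6->3, 13->8, 9->5, 7->4, 15->10
rank(y): 11->11, 7->7, 9->9, 4->4, 6->6, 8->8, 3->3, 1->1, 5->5, 2->2, 10->10
Step 2: d_i = R_x(i) - R_y(i); compute d_i^2.
  (11-11)^2=0, (7-7)^2=0, (9-9)^2=0, (2-4)^2=4, (6-6)^2=0, (1-8)^2=49, (3-3)^2=0, (8-1)^2=49, (5-5)^2=0, (4-2)^2=4, (10-10)^2=0
sum(d^2) = 106.
Step 3: rho = 1 - 6*106 / (11*(11^2 - 1)) = 1 - 636/1320 = 0.518182.
Step 4: Under H0, t = rho * sqrt((n-2)/(1-rho^2)) = 1.8176 ~ t(9).
Step 5: Two-sided p-value from the t-distribution with 9 df = 0.102492.
Step 6: alpha = 0.05. fail to reject H0.

rho = 0.5182, p = 0.102492, fail to reject H0 at alpha = 0.05.


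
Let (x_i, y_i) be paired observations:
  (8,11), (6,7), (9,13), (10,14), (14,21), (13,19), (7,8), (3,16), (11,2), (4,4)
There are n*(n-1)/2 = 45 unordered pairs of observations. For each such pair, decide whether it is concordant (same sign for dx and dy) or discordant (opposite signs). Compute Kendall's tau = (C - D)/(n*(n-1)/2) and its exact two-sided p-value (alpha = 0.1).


Step 1: Enumerate the 45 unordered pairs (i,j) with i<j and classify each by sign(x_j-x_i) * sign(y_j-y_i).
  (1,2):dx=-2,dy=-4->C; (1,3):dx=+1,dy=+2->C; (1,4):dx=+2,dy=+3->C; (1,5):dx=+6,dy=+10->C
  (1,6):dx=+5,dy=+8->C; (1,7):dx=-1,dy=-3->C; (1,8):dx=-5,dy=+5->D; (1,9):dx=+3,dy=-9->D
  (1,10):dx=-4,dy=-7->C; (2,3):dx=+3,dy=+6->C; (2,4):dx=+4,dy=+7->C; (2,5):dx=+8,dy=+14->C
  (2,6):dx=+7,dy=+12->C; (2,7):dx=+1,dy=+1->C; (2,8):dx=-3,dy=+9->D; (2,9):dx=+5,dy=-5->D
  (2,10):dx=-2,dy=-3->C; (3,4):dx=+1,dy=+1->C; (3,5):dx=+5,dy=+8->C; (3,6):dx=+4,dy=+6->C
  (3,7):dx=-2,dy=-5->C; (3,8):dx=-6,dy=+3->D; (3,9):dx=+2,dy=-11->D; (3,10):dx=-5,dy=-9->C
  (4,5):dx=+4,dy=+7->C; (4,6):dx=+3,dy=+5->C; (4,7):dx=-3,dy=-6->C; (4,8):dx=-7,dy=+2->D
  (4,9):dx=+1,dy=-12->D; (4,10):dx=-6,dy=-10->C; (5,6):dx=-1,dy=-2->C; (5,7):dx=-7,dy=-13->C
  (5,8):dx=-11,dy=-5->C; (5,9):dx=-3,dy=-19->C; (5,10):dx=-10,dy=-17->C; (6,7):dx=-6,dy=-11->C
  (6,8):dx=-10,dy=-3->C; (6,9):dx=-2,dy=-17->C; (6,10):dx=-9,dy=-15->C; (7,8):dx=-4,dy=+8->D
  (7,9):dx=+4,dy=-6->D; (7,10):dx=-3,dy=-4->C; (8,9):dx=+8,dy=-14->D; (8,10):dx=+1,dy=-12->D
  (9,10):dx=-7,dy=+2->D
Step 2: C = 32, D = 13, total pairs = 45.
Step 3: tau = (C - D)/(n(n-1)/2) = (32 - 13)/45 = 0.422222.
Step 4: Exact two-sided p-value (enumerate n! = 3628800 permutations of y under H0): p = 0.108313.
Step 5: alpha = 0.1. fail to reject H0.

tau_b = 0.4222 (C=32, D=13), p = 0.108313, fail to reject H0.


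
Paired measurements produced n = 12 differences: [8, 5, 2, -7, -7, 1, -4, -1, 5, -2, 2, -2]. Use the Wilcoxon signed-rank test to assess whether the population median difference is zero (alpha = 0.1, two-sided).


Step 1: Drop any zero differences (none here) and take |d_i|.
|d| = [8, 5, 2, 7, 7, 1, 4, 1, 5, 2, 2, 2]
Step 2: Midrank |d_i| (ties get averaged ranks).
ranks: |8|->12, |5|->8.5, |2|->4.5, |7|->10.5, |7|->10.5, |1|->1.5, |4|->7, |1|->1.5, |5|->8.5, |2|->4.5, |2|->4.5, |2|->4.5
Step 3: Attach original signs; sum ranks with positive sign and with negative sign.
W+ = 12 + 8.5 + 4.5 + 1.5 + 8.5 + 4.5 = 39.5
W- = 10.5 + 10.5 + 7 + 1.5 + 4.5 + 4.5 = 38.5
(Check: W+ + W- = 78 should equal n(n+1)/2 = 78.)
Step 4: Test statistic W = min(W+, W-) = 38.5.
Step 5: Ties in |d|, so use the tie-corrected normal approximation.
        E[W] = n(n+1)/4 = 12*13/4 = 39.
        Tie groups: |d|=1 (t=2), |d|=2 (t=4), |d|=5 (t=2), |d|=7 (t=2); sum(t^3 - t) = 78.
        Var[W] = n(n+1)(2n+1)/24 - sum(t^3-t)/48 = 3900/24 - 78/48 = 160.875.
        z = (W - E[W]) / sqrt(Var[W]) = (38.5 - 39) / 12.6837 = -0.0394.
        Two-sided p = 2*Phi(z) = 0.968555.
Step 6: alpha = 0.1. fail to reject H0.

W+ = 39.5, W- = 38.5, W = min = 38.5, p = 0.968555, fail to reject H0.


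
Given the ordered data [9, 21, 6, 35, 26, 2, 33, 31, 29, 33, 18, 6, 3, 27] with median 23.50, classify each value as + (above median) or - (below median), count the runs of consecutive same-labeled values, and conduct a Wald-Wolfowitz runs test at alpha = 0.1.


Step 1: Compute median = 23.50; label A = above, B = below.
Labels in order: BBBAABAAAABBBA  (n_A = 7, n_B = 7)
Step 2: Count runs R = 6.
Step 3: Under H0 (random ordering), E[R] = 2*n_A*n_B/(n_A+n_B) + 1 = 2*7*7/14 + 1 = 8.0000.
        Var[R] = 2*n_A*n_B*(2*n_A*n_B - n_A - n_B) / ((n_A+n_B)^2 * (n_A+n_B-1)) = 8232/2548 = 3.2308.
        SD[R] = 1.7974.
Step 4: Continuity-corrected z = (R + 0.5 - E[R]) / SD[R] = (6 + 0.5 - 8.0000) / 1.7974 = -0.8345.
Step 5: Two-sided p-value via normal approximation = 2*(1 - Phi(|z|)) = 0.403986.
Step 6: alpha = 0.1. fail to reject H0.

R = 6, z = -0.8345, p = 0.403986, fail to reject H0.


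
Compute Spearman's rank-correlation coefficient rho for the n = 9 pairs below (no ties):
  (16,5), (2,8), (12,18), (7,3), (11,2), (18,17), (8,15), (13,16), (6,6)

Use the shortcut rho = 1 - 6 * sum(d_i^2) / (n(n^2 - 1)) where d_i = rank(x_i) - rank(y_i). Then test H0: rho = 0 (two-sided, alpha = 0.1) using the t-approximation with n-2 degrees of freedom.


Step 1: Rank x and y separately (midranks; no ties here).
rank(x): 16->8, 2->1, 12->6, 7->3, 11->5, 18->9, 8->4, 13->7, 6->2
rank(y): 5->3, 8->5, 18->9, 3->2, 2->1, 17->8, 15->6, 16->7, 6->4
Step 2: d_i = R_x(i) - R_y(i); compute d_i^2.
  (8-3)^2=25, (1-5)^2=16, (6-9)^2=9, (3-2)^2=1, (5-1)^2=16, (9-8)^2=1, (4-6)^2=4, (7-7)^2=0, (2-4)^2=4
sum(d^2) = 76.
Step 3: rho = 1 - 6*76 / (9*(9^2 - 1)) = 1 - 456/720 = 0.366667.
Step 4: Under H0, t = rho * sqrt((n-2)/(1-rho^2)) = 1.0427 ~ t(7).
Step 5: Two-sided p-value from the t-distribution with 7 df = 0.331740.
Step 6: alpha = 0.1. fail to reject H0.

rho = 0.3667, p = 0.331740, fail to reject H0 at alpha = 0.1.


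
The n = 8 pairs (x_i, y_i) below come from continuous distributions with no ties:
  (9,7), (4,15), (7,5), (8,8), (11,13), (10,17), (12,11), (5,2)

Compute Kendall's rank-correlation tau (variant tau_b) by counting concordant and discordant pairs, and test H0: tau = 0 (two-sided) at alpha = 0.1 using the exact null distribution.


Step 1: Enumerate the 28 unordered pairs (i,j) with i<j and classify each by sign(x_j-x_i) * sign(y_j-y_i).
  (1,2):dx=-5,dy=+8->D; (1,3):dx=-2,dy=-2->C; (1,4):dx=-1,dy=+1->D; (1,5):dx=+2,dy=+6->C
  (1,6):dx=+1,dy=+10->C; (1,7):dx=+3,dy=+4->C; (1,8):dx=-4,dy=-5->C; (2,3):dx=+3,dy=-10->D
  (2,4):dx=+4,dy=-7->D; (2,5):dx=+7,dy=-2->D; (2,6):dx=+6,dy=+2->C; (2,7):dx=+8,dy=-4->D
  (2,8):dx=+1,dy=-13->D; (3,4):dx=+1,dy=+3->C; (3,5):dx=+4,dy=+8->C; (3,6):dx=+3,dy=+12->C
  (3,7):dx=+5,dy=+6->C; (3,8):dx=-2,dy=-3->C; (4,5):dx=+3,dy=+5->C; (4,6):dx=+2,dy=+9->C
  (4,7):dx=+4,dy=+3->C; (4,8):dx=-3,dy=-6->C; (5,6):dx=-1,dy=+4->D; (5,7):dx=+1,dy=-2->D
  (5,8):dx=-6,dy=-11->C; (6,7):dx=+2,dy=-6->D; (6,8):dx=-5,dy=-15->C; (7,8):dx=-7,dy=-9->C
Step 2: C = 18, D = 10, total pairs = 28.
Step 3: tau = (C - D)/(n(n-1)/2) = (18 - 10)/28 = 0.285714.
Step 4: Exact two-sided p-value (enumerate n! = 40320 permutations of y under H0): p = 0.398760.
Step 5: alpha = 0.1. fail to reject H0.

tau_b = 0.2857 (C=18, D=10), p = 0.398760, fail to reject H0.


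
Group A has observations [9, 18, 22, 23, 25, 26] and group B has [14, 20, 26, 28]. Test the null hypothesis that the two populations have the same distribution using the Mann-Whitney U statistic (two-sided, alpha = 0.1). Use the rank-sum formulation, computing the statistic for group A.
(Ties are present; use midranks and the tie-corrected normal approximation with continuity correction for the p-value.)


Step 1: Combine and sort all 10 observations; assign midranks.
sorted (value, group): (9,X), (14,Y), (18,X), (20,Y), (22,X), (23,X), (25,X), (26,X), (26,Y), (28,Y)
ranks: 9->1, 14->2, 18->3, 20->4, 22->5, 23->6, 25->7, 26->8.5, 26->8.5, 28->10
Step 2: Rank sum for X: R1 = 1 + 3 + 5 + 6 + 7 + 8.5 = 30.5.
Step 3: U_X = R1 - n1(n1+1)/2 = 30.5 - 6*7/2 = 30.5 - 21 = 9.5.
       U_Y = n1*n2 - U_X = 24 - 9.5 = 14.5.
Step 4: Ties are present, so use the tie-corrected normal approximation (with continuity correction) for the p-value.
Step 5: p-value = 0.668870; compare to alpha = 0.1. fail to reject H0.

U_X = 9.5, p = 0.668870, fail to reject H0 at alpha = 0.1.


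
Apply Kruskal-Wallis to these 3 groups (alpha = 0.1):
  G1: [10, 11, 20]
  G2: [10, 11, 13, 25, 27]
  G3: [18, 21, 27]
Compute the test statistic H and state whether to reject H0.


Step 1: Combine all N = 11 observations and assign midranks.
sorted (value, group, rank): (10,G1,1.5), (10,G2,1.5), (11,G1,3.5), (11,G2,3.5), (13,G2,5), (18,G3,6), (20,G1,7), (21,G3,8), (25,G2,9), (27,G2,10.5), (27,G3,10.5)
Step 2: Sum ranks within each group.
R_1 = 12 (n_1 = 3)
R_2 = 29.5 (n_2 = 5)
R_3 = 24.5 (n_3 = 3)
Step 3: H = 12/(N(N+1)) * sum(R_i^2/n_i) - 3(N+1)
     = 12/(11*12) * (12^2/3 + 29.5^2/5 + 24.5^2/3) - 3*12
     = 0.090909 * 422.133 - 36
     = 2.375758.
Step 4: Ties present; correction factor C = 1 - 18/(11^3 - 11) = 0.986364. Corrected H = 2.375758 / 0.986364 = 2.408602.
Step 5: Under H0, H ~ chi^2(2); p-value = 0.299902.
Step 6: alpha = 0.1. fail to reject H0.

H = 2.4086, df = 2, p = 0.299902, fail to reject H0.


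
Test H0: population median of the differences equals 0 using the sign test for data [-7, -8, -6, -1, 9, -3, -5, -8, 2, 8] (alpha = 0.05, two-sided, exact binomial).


Step 1: Discard zero differences. Original n = 10; n_eff = number of nonzero differences = 10.
Nonzero differences (with sign): -7, -8, -6, -1, +9, -3, -5, -8, +2, +8
Step 2: Count signs: positive = 3, negative = 7.
Step 3: Under H0: P(positive) = 0.5, so the number of positives S ~ Bin(10, 0.5).
Step 4: Two-sided exact p-value = sum of Bin(10,0.5) probabilities at or below the observed probability = 0.343750.
Step 5: alpha = 0.05. fail to reject H0.

n_eff = 10, pos = 3, neg = 7, p = 0.343750, fail to reject H0.


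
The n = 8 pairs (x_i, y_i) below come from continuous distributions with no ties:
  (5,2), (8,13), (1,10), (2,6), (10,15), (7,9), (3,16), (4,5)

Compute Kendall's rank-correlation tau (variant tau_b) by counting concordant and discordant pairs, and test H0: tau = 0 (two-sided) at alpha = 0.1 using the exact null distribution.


Step 1: Enumerate the 28 unordered pairs (i,j) with i<j and classify each by sign(x_j-x_i) * sign(y_j-y_i).
  (1,2):dx=+3,dy=+11->C; (1,3):dx=-4,dy=+8->D; (1,4):dx=-3,dy=+4->D; (1,5):dx=+5,dy=+13->C
  (1,6):dx=+2,dy=+7->C; (1,7):dx=-2,dy=+14->D; (1,8):dx=-1,dy=+3->D; (2,3):dx=-7,dy=-3->C
  (2,4):dx=-6,dy=-7->C; (2,5):dx=+2,dy=+2->C; (2,6):dx=-1,dy=-4->C; (2,7):dx=-5,dy=+3->D
  (2,8):dx=-4,dy=-8->C; (3,4):dx=+1,dy=-4->D; (3,5):dx=+9,dy=+5->C; (3,6):dx=+6,dy=-1->D
  (3,7):dx=+2,dy=+6->C; (3,8):dx=+3,dy=-5->D; (4,5):dx=+8,dy=+9->C; (4,6):dx=+5,dy=+3->C
  (4,7):dx=+1,dy=+10->C; (4,8):dx=+2,dy=-1->D; (5,6):dx=-3,dy=-6->C; (5,7):dx=-7,dy=+1->D
  (5,8):dx=-6,dy=-10->C; (6,7):dx=-4,dy=+7->D; (6,8):dx=-3,dy=-4->C; (7,8):dx=+1,dy=-11->D
Step 2: C = 16, D = 12, total pairs = 28.
Step 3: tau = (C - D)/(n(n-1)/2) = (16 - 12)/28 = 0.142857.
Step 4: Exact two-sided p-value (enumerate n! = 40320 permutations of y under H0): p = 0.719544.
Step 5: alpha = 0.1. fail to reject H0.

tau_b = 0.1429 (C=16, D=12), p = 0.719544, fail to reject H0.


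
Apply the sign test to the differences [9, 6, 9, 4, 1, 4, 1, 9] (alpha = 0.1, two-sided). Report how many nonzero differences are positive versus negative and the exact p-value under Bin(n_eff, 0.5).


Step 1: Discard zero differences. Original n = 8; n_eff = number of nonzero differences = 8.
Nonzero differences (with sign): +9, +6, +9, +4, +1, +4, +1, +9
Step 2: Count signs: positive = 8, negative = 0.
Step 3: Under H0: P(positive) = 0.5, so the number of positives S ~ Bin(8, 0.5).
Step 4: Two-sided exact p-value = sum of Bin(8,0.5) probabilities at or below the observed probability = 0.007812.
Step 5: alpha = 0.1. reject H0.

n_eff = 8, pos = 8, neg = 0, p = 0.007812, reject H0.


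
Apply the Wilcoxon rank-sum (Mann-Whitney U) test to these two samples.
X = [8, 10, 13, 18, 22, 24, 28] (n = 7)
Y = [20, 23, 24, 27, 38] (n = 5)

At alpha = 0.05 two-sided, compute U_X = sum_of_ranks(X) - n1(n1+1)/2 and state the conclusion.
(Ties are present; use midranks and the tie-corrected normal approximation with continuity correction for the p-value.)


Step 1: Combine and sort all 12 observations; assign midranks.
sorted (value, group): (8,X), (10,X), (13,X), (18,X), (20,Y), (22,X), (23,Y), (24,X), (24,Y), (27,Y), (28,X), (38,Y)
ranks: 8->1, 10->2, 13->3, 18->4, 20->5, 22->6, 23->7, 24->8.5, 24->8.5, 27->10, 28->11, 38->12
Step 2: Rank sum for X: R1 = 1 + 2 + 3 + 4 + 6 + 8.5 + 11 = 35.5.
Step 3: U_X = R1 - n1(n1+1)/2 = 35.5 - 7*8/2 = 35.5 - 28 = 7.5.
       U_Y = n1*n2 - U_X = 35 - 7.5 = 27.5.
Step 4: Ties are present, so use the tie-corrected normal approximation (with continuity correction) for the p-value.
Step 5: p-value = 0.122225; compare to alpha = 0.05. fail to reject H0.

U_X = 7.5, p = 0.122225, fail to reject H0 at alpha = 0.05.


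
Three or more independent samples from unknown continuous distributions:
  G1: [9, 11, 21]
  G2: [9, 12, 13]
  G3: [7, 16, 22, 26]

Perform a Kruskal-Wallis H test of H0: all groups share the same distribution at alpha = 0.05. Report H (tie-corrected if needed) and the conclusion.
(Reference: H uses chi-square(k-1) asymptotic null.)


Step 1: Combine all N = 10 observations and assign midranks.
sorted (value, group, rank): (7,G3,1), (9,G1,2.5), (9,G2,2.5), (11,G1,4), (12,G2,5), (13,G2,6), (16,G3,7), (21,G1,8), (22,G3,9), (26,G3,10)
Step 2: Sum ranks within each group.
R_1 = 14.5 (n_1 = 3)
R_2 = 13.5 (n_2 = 3)
R_3 = 27 (n_3 = 4)
Step 3: H = 12/(N(N+1)) * sum(R_i^2/n_i) - 3(N+1)
     = 12/(10*11) * (14.5^2/3 + 13.5^2/3 + 27^2/4) - 3*11
     = 0.109091 * 313.083 - 33
     = 1.154545.
Step 4: Ties present; correction factor C = 1 - 6/(10^3 - 10) = 0.993939. Corrected H = 1.154545 / 0.993939 = 1.161585.
Step 5: Under H0, H ~ chi^2(2); p-value = 0.559455.
Step 6: alpha = 0.05. fail to reject H0.

H = 1.1616, df = 2, p = 0.559455, fail to reject H0.


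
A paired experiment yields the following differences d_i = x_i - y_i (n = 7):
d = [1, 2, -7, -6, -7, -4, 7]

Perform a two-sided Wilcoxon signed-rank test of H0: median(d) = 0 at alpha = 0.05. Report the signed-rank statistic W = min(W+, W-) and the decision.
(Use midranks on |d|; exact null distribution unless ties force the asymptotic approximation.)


Step 1: Drop any zero differences (none here) and take |d_i|.
|d| = [1, 2, 7, 6, 7, 4, 7]
Step 2: Midrank |d_i| (ties get averaged ranks).
ranks: |1|->1, |2|->2, |7|->6, |6|->4, |7|->6, |4|->3, |7|->6
Step 3: Attach original signs; sum ranks with positive sign and with negative sign.
W+ = 1 + 2 + 6 = 9
W- = 6 + 4 + 6 + 3 = 19
(Check: W+ + W- = 28 should equal n(n+1)/2 = 28.)
Step 4: Test statistic W = min(W+, W-) = 9.
Step 5: Ties in |d|, so use the tie-corrected normal approximation.
        E[W] = n(n+1)/4 = 7*8/4 = 14.
        Tie groups: |d|=7 (t=3); sum(t^3 - t) = 24.
        Var[W] = n(n+1)(2n+1)/24 - sum(t^3-t)/48 = 840/24 - 24/48 = 34.5.
        z = (W - E[W]) / sqrt(Var[W]) = (9 - 14) / 5.8737 = -0.8513.
        Two-sided p = 2*Phi(z) = 0.394627.
Step 6: alpha = 0.05. fail to reject H0.

W+ = 9, W- = 19, W = min = 9, p = 0.394627, fail to reject H0.


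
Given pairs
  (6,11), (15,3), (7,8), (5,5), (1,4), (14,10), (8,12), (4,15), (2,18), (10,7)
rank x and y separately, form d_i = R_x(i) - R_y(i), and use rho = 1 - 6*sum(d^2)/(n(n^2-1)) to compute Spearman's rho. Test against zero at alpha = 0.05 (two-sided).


Step 1: Rank x and y separately (midranks; no ties here).
rank(x): 6->5, 15->10, 7->6, 5->4, 1->1, 14->9, 8->7, 4->3, 2->2, 10->8
rank(y): 11->7, 3->1, 8->5, 5->3, 4->2, 10->6, 12->8, 15->9, 18->10, 7->4
Step 2: d_i = R_x(i) - R_y(i); compute d_i^2.
  (5-7)^2=4, (10-1)^2=81, (6-5)^2=1, (4-3)^2=1, (1-2)^2=1, (9-6)^2=9, (7-8)^2=1, (3-9)^2=36, (2-10)^2=64, (8-4)^2=16
sum(d^2) = 214.
Step 3: rho = 1 - 6*214 / (10*(10^2 - 1)) = 1 - 1284/990 = -0.296970.
Step 4: Under H0, t = rho * sqrt((n-2)/(1-rho^2)) = -0.8796 ~ t(8).
Step 5: Two-sided p-value from the t-distribution with 8 df = 0.404702.
Step 6: alpha = 0.05. fail to reject H0.

rho = -0.2970, p = 0.404702, fail to reject H0 at alpha = 0.05.


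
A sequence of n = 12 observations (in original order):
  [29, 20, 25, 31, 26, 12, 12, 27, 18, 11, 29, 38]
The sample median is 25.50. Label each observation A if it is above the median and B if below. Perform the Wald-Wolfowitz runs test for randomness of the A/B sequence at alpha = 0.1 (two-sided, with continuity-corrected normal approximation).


Step 1: Compute median = 25.50; label A = above, B = below.
Labels in order: ABBAABBABBAA  (n_A = 6, n_B = 6)
Step 2: Count runs R = 7.
Step 3: Under H0 (random ordering), E[R] = 2*n_A*n_B/(n_A+n_B) + 1 = 2*6*6/12 + 1 = 7.0000.
        Var[R] = 2*n_A*n_B*(2*n_A*n_B - n_A - n_B) / ((n_A+n_B)^2 * (n_A+n_B-1)) = 4320/1584 = 2.7273.
        SD[R] = 1.6514.
Step 4: R = E[R], so z = 0 with no continuity correction.
Step 5: Two-sided p-value via normal approximation = 2*(1 - Phi(|z|)) = 1.000000.
Step 6: alpha = 0.1. fail to reject H0.

R = 7, z = 0.0000, p = 1.000000, fail to reject H0.


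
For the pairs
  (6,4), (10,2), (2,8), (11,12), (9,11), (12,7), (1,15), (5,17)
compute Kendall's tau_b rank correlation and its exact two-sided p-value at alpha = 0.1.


Step 1: Enumerate the 28 unordered pairs (i,j) with i<j and classify each by sign(x_j-x_i) * sign(y_j-y_i).
  (1,2):dx=+4,dy=-2->D; (1,3):dx=-4,dy=+4->D; (1,4):dx=+5,dy=+8->C; (1,5):dx=+3,dy=+7->C
  (1,6):dx=+6,dy=+3->C; (1,7):dx=-5,dy=+11->D; (1,8):dx=-1,dy=+13->D; (2,3):dx=-8,dy=+6->D
  (2,4):dx=+1,dy=+10->C; (2,5):dx=-1,dy=+9->D; (2,6):dx=+2,dy=+5->C; (2,7):dx=-9,dy=+13->D
  (2,8):dx=-5,dy=+15->D; (3,4):dx=+9,dy=+4->C; (3,5):dx=+7,dy=+3->C; (3,6):dx=+10,dy=-1->D
  (3,7):dx=-1,dy=+7->D; (3,8):dx=+3,dy=+9->C; (4,5):dx=-2,dy=-1->C; (4,6):dx=+1,dy=-5->D
  (4,7):dx=-10,dy=+3->D; (4,8):dx=-6,dy=+5->D; (5,6):dx=+3,dy=-4->D; (5,7):dx=-8,dy=+4->D
  (5,8):dx=-4,dy=+6->D; (6,7):dx=-11,dy=+8->D; (6,8):dx=-7,dy=+10->D; (7,8):dx=+4,dy=+2->C
Step 2: C = 10, D = 18, total pairs = 28.
Step 3: tau = (C - D)/(n(n-1)/2) = (10 - 18)/28 = -0.285714.
Step 4: Exact two-sided p-value (enumerate n! = 40320 permutations of y under H0): p = 0.398760.
Step 5: alpha = 0.1. fail to reject H0.

tau_b = -0.2857 (C=10, D=18), p = 0.398760, fail to reject H0.


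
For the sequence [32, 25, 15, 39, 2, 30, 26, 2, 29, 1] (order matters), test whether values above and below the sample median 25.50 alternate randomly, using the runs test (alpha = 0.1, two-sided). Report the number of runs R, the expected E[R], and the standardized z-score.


Step 1: Compute median = 25.50; label A = above, B = below.
Labels in order: ABBABAABAB  (n_A = 5, n_B = 5)
Step 2: Count runs R = 8.
Step 3: Under H0 (random ordering), E[R] = 2*n_A*n_B/(n_A+n_B) + 1 = 2*5*5/10 + 1 = 6.0000.
        Var[R] = 2*n_A*n_B*(2*n_A*n_B - n_A - n_B) / ((n_A+n_B)^2 * (n_A+n_B-1)) = 2000/900 = 2.2222.
        SD[R] = 1.4907.
Step 4: Continuity-corrected z = (R - 0.5 - E[R]) / SD[R] = (8 - 0.5 - 6.0000) / 1.4907 = 1.0062.
Step 5: Two-sided p-value via normal approximation = 2*(1 - Phi(|z|)) = 0.314305.
Step 6: alpha = 0.1. fail to reject H0.

R = 8, z = 1.0062, p = 0.314305, fail to reject H0.


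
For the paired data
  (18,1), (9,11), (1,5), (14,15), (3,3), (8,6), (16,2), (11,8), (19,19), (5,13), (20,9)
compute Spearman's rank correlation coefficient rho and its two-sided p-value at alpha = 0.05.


Step 1: Rank x and y separately (midranks; no ties here).
rank(x): 18->9, 9->5, 1->1, 14->7, 3->2, 8->4, 16->8, 11->6, 19->10, 5->3, 20->11
rank(y): 1->1, 11->8, 5->4, 15->10, 3->3, 6->5, 2->2, 8->6, 19->11, 13->9, 9->7
Step 2: d_i = R_x(i) - R_y(i); compute d_i^2.
  (9-1)^2=64, (5-8)^2=9, (1-4)^2=9, (7-10)^2=9, (2-3)^2=1, (4-5)^2=1, (8-2)^2=36, (6-6)^2=0, (10-11)^2=1, (3-9)^2=36, (11-7)^2=16
sum(d^2) = 182.
Step 3: rho = 1 - 6*182 / (11*(11^2 - 1)) = 1 - 1092/1320 = 0.172727.
Step 4: Under H0, t = rho * sqrt((n-2)/(1-rho^2)) = 0.5261 ~ t(9).
Step 5: Two-sided p-value from the t-distribution with 9 df = 0.611542.
Step 6: alpha = 0.05. fail to reject H0.

rho = 0.1727, p = 0.611542, fail to reject H0 at alpha = 0.05.


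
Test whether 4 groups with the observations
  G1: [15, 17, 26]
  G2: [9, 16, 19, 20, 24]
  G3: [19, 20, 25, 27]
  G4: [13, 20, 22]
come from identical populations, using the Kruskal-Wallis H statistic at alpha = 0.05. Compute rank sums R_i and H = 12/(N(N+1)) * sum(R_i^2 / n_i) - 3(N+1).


Step 1: Combine all N = 15 observations and assign midranks.
sorted (value, group, rank): (9,G2,1), (13,G4,2), (15,G1,3), (16,G2,4), (17,G1,5), (19,G2,6.5), (19,G3,6.5), (20,G2,9), (20,G3,9), (20,G4,9), (22,G4,11), (24,G2,12), (25,G3,13), (26,G1,14), (27,G3,15)
Step 2: Sum ranks within each group.
R_1 = 22 (n_1 = 3)
R_2 = 32.5 (n_2 = 5)
R_3 = 43.5 (n_3 = 4)
R_4 = 22 (n_4 = 3)
Step 3: H = 12/(N(N+1)) * sum(R_i^2/n_i) - 3(N+1)
     = 12/(15*16) * (22^2/3 + 32.5^2/5 + 43.5^2/4 + 22^2/3) - 3*16
     = 0.050000 * 1006.98 - 48
     = 2.348958.
Step 4: Ties present; correction factor C = 1 - 30/(15^3 - 15) = 0.991071. Corrected H = 2.348958 / 0.991071 = 2.370120.
Step 5: Under H0, H ~ chi^2(3); p-value = 0.499221.
Step 6: alpha = 0.05. fail to reject H0.

H = 2.3701, df = 3, p = 0.499221, fail to reject H0.


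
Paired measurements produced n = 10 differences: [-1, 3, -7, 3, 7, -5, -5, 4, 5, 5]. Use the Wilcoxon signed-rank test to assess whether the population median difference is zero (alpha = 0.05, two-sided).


Step 1: Drop any zero differences (none here) and take |d_i|.
|d| = [1, 3, 7, 3, 7, 5, 5, 4, 5, 5]
Step 2: Midrank |d_i| (ties get averaged ranks).
ranks: |1|->1, |3|->2.5, |7|->9.5, |3|->2.5, |7|->9.5, |5|->6.5, |5|->6.5, |4|->4, |5|->6.5, |5|->6.5
Step 3: Attach original signs; sum ranks with positive sign and with negative sign.
W+ = 2.5 + 2.5 + 9.5 + 4 + 6.5 + 6.5 = 31.5
W- = 1 + 9.5 + 6.5 + 6.5 = 23.5
(Check: W+ + W- = 55 should equal n(n+1)/2 = 55.)
Step 4: Test statistic W = min(W+, W-) = 23.5.
Step 5: Ties in |d|, so use the tie-corrected normal approximation.
        E[W] = n(n+1)/4 = 10*11/4 = 27.5.
        Tie groups: |d|=3 (t=2), |d|=5 (t=4), |d|=7 (t=2); sum(t^3 - t) = 72.
        Var[W] = n(n+1)(2n+1)/24 - sum(t^3-t)/48 = 2310/24 - 72/48 = 94.75.
        z = (W - E[W]) / sqrt(Var[W]) = (23.5 - 27.5) / 9.7340 = -0.4109.
        Two-sided p = 2*Phi(z) = 0.681122.
Step 6: alpha = 0.05. fail to reject H0.

W+ = 31.5, W- = 23.5, W = min = 23.5, p = 0.681122, fail to reject H0.


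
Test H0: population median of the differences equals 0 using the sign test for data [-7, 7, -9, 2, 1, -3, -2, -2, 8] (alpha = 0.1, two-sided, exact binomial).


Step 1: Discard zero differences. Original n = 9; n_eff = number of nonzero differences = 9.
Nonzero differences (with sign): -7, +7, -9, +2, +1, -3, -2, -2, +8
Step 2: Count signs: positive = 4, negative = 5.
Step 3: Under H0: P(positive) = 0.5, so the number of positives S ~ Bin(9, 0.5).
Step 4: Two-sided exact p-value = sum of Bin(9,0.5) probabilities at or below the observed probability = 1.000000.
Step 5: alpha = 0.1. fail to reject H0.

n_eff = 9, pos = 4, neg = 5, p = 1.000000, fail to reject H0.


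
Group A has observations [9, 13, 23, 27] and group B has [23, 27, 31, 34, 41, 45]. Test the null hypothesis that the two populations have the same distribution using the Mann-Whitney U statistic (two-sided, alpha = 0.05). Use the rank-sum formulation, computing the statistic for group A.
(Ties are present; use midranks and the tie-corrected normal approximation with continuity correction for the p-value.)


Step 1: Combine and sort all 10 observations; assign midranks.
sorted (value, group): (9,X), (13,X), (23,X), (23,Y), (27,X), (27,Y), (31,Y), (34,Y), (41,Y), (45,Y)
ranks: 9->1, 13->2, 23->3.5, 23->3.5, 27->5.5, 27->5.5, 31->7, 34->8, 41->9, 45->10
Step 2: Rank sum for X: R1 = 1 + 2 + 3.5 + 5.5 = 12.
Step 3: U_X = R1 - n1(n1+1)/2 = 12 - 4*5/2 = 12 - 10 = 2.
       U_Y = n1*n2 - U_X = 24 - 2 = 22.
Step 4: Ties are present, so use the tie-corrected normal approximation (with continuity correction) for the p-value.
Step 5: p-value = 0.041570; compare to alpha = 0.05. reject H0.

U_X = 2, p = 0.041570, reject H0 at alpha = 0.05.


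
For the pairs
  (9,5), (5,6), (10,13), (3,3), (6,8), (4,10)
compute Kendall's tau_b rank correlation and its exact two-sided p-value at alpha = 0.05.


Step 1: Enumerate the 15 unordered pairs (i,j) with i<j and classify each by sign(x_j-x_i) * sign(y_j-y_i).
  (1,2):dx=-4,dy=+1->D; (1,3):dx=+1,dy=+8->C; (1,4):dx=-6,dy=-2->C; (1,5):dx=-3,dy=+3->D
  (1,6):dx=-5,dy=+5->D; (2,3):dx=+5,dy=+7->C; (2,4):dx=-2,dy=-3->C; (2,5):dx=+1,dy=+2->C
  (2,6):dx=-1,dy=+4->D; (3,4):dx=-7,dy=-10->C; (3,5):dx=-4,dy=-5->C; (3,6):dx=-6,dy=-3->C
  (4,5):dx=+3,dy=+5->C; (4,6):dx=+1,dy=+7->C; (5,6):dx=-2,dy=+2->D
Step 2: C = 10, D = 5, total pairs = 15.
Step 3: tau = (C - D)/(n(n-1)/2) = (10 - 5)/15 = 0.333333.
Step 4: Exact two-sided p-value (enumerate n! = 720 permutations of y under H0): p = 0.469444.
Step 5: alpha = 0.05. fail to reject H0.

tau_b = 0.3333 (C=10, D=5), p = 0.469444, fail to reject H0.


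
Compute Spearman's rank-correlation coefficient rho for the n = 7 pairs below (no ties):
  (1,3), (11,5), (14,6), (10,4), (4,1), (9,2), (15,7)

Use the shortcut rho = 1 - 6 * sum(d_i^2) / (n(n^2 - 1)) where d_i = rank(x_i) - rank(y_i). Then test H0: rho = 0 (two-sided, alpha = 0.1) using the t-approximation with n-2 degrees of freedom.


Step 1: Rank x and y separately (midranks; no ties here).
rank(x): 1->1, 11->5, 14->6, 10->4, 4->2, 9->3, 15->7
rank(y): 3->3, 5->5, 6->6, 4->4, 1->1, 2->2, 7->7
Step 2: d_i = R_x(i) - R_y(i); compute d_i^2.
  (1-3)^2=4, (5-5)^2=0, (6-6)^2=0, (4-4)^2=0, (2-1)^2=1, (3-2)^2=1, (7-7)^2=0
sum(d^2) = 6.
Step 3: rho = 1 - 6*6 / (7*(7^2 - 1)) = 1 - 36/336 = 0.892857.
Step 4: Under H0, t = rho * sqrt((n-2)/(1-rho^2)) = 4.4333 ~ t(5).
Step 5: Two-sided p-value from the t-distribution with 5 df = 0.006807.
Step 6: alpha = 0.1. reject H0.

rho = 0.8929, p = 0.006807, reject H0 at alpha = 0.1.


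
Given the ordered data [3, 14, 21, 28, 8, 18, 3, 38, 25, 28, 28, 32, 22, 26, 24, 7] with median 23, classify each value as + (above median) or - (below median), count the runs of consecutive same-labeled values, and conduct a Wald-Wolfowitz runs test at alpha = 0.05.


Step 1: Compute median = 23; label A = above, B = below.
Labels in order: BBBABBBAAAAABAAB  (n_A = 8, n_B = 8)
Step 2: Count runs R = 7.
Step 3: Under H0 (random ordering), E[R] = 2*n_A*n_B/(n_A+n_B) + 1 = 2*8*8/16 + 1 = 9.0000.
        Var[R] = 2*n_A*n_B*(2*n_A*n_B - n_A - n_B) / ((n_A+n_B)^2 * (n_A+n_B-1)) = 14336/3840 = 3.7333.
        SD[R] = 1.9322.
Step 4: Continuity-corrected z = (R + 0.5 - E[R]) / SD[R] = (7 + 0.5 - 9.0000) / 1.9322 = -0.7763.
Step 5: Two-sided p-value via normal approximation = 2*(1 - Phi(|z|)) = 0.437558.
Step 6: alpha = 0.05. fail to reject H0.

R = 7, z = -0.7763, p = 0.437558, fail to reject H0.


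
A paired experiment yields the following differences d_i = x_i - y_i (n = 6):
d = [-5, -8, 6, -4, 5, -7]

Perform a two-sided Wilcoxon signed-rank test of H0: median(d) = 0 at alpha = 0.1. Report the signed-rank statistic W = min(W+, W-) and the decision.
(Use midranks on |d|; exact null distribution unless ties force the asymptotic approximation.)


Step 1: Drop any zero differences (none here) and take |d_i|.
|d| = [5, 8, 6, 4, 5, 7]
Step 2: Midrank |d_i| (ties get averaged ranks).
ranks: |5|->2.5, |8|->6, |6|->4, |4|->1, |5|->2.5, |7|->5
Step 3: Attach original signs; sum ranks with positive sign and with negative sign.
W+ = 4 + 2.5 = 6.5
W- = 2.5 + 6 + 1 + 5 = 14.5
(Check: W+ + W- = 21 should equal n(n+1)/2 = 21.)
Step 4: Test statistic W = min(W+, W-) = 6.5.
Step 5: Ties in |d|, so use the tie-corrected normal approximation.
        E[W] = n(n+1)/4 = 6*7/4 = 10.5.
        Tie groups: |d|=5 (t=2); sum(t^3 - t) = 6.
        Var[W] = n(n+1)(2n+1)/24 - sum(t^3-t)/48 = 546/24 - 6/48 = 22.625.
        z = (W - E[W]) / sqrt(Var[W]) = (6.5 - 10.5) / 4.7566 = -0.8409.
        Two-sided p = 2*Phi(z) = 0.400381.
Step 6: alpha = 0.1. fail to reject H0.

W+ = 6.5, W- = 14.5, W = min = 6.5, p = 0.400381, fail to reject H0.


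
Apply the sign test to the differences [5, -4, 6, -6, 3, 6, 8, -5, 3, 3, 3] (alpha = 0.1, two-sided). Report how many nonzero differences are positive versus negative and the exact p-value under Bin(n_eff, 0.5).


Step 1: Discard zero differences. Original n = 11; n_eff = number of nonzero differences = 11.
Nonzero differences (with sign): +5, -4, +6, -6, +3, +6, +8, -5, +3, +3, +3
Step 2: Count signs: positive = 8, negative = 3.
Step 3: Under H0: P(positive) = 0.5, so the number of positives S ~ Bin(11, 0.5).
Step 4: Two-sided exact p-value = sum of Bin(11,0.5) probabilities at or below the observed probability = 0.226562.
Step 5: alpha = 0.1. fail to reject H0.

n_eff = 11, pos = 8, neg = 3, p = 0.226562, fail to reject H0.


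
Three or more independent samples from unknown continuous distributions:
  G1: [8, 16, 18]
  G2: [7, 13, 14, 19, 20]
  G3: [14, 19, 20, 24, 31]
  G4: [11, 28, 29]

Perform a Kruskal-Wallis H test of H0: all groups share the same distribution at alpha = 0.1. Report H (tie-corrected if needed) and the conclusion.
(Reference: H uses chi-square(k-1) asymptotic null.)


Step 1: Combine all N = 16 observations and assign midranks.
sorted (value, group, rank): (7,G2,1), (8,G1,2), (11,G4,3), (13,G2,4), (14,G2,5.5), (14,G3,5.5), (16,G1,7), (18,G1,8), (19,G2,9.5), (19,G3,9.5), (20,G2,11.5), (20,G3,11.5), (24,G3,13), (28,G4,14), (29,G4,15), (31,G3,16)
Step 2: Sum ranks within each group.
R_1 = 17 (n_1 = 3)
R_2 = 31.5 (n_2 = 5)
R_3 = 55.5 (n_3 = 5)
R_4 = 32 (n_4 = 3)
Step 3: H = 12/(N(N+1)) * sum(R_i^2/n_i) - 3(N+1)
     = 12/(16*17) * (17^2/3 + 31.5^2/5 + 55.5^2/5 + 32^2/3) - 3*17
     = 0.044118 * 1252.17 - 51
     = 4.242647.
Step 4: Ties present; correction factor C = 1 - 18/(16^3 - 16) = 0.995588. Corrected H = 4.242647 / 0.995588 = 4.261448.
Step 5: Under H0, H ~ chi^2(3); p-value = 0.234581.
Step 6: alpha = 0.1. fail to reject H0.

H = 4.2614, df = 3, p = 0.234581, fail to reject H0.


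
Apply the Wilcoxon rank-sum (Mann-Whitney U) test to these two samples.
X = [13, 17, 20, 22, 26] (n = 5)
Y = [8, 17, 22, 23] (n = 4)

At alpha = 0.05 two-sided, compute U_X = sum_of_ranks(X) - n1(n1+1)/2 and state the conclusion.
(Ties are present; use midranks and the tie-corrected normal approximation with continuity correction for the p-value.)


Step 1: Combine and sort all 9 observations; assign midranks.
sorted (value, group): (8,Y), (13,X), (17,X), (17,Y), (20,X), (22,X), (22,Y), (23,Y), (26,X)
ranks: 8->1, 13->2, 17->3.5, 17->3.5, 20->5, 22->6.5, 22->6.5, 23->8, 26->9
Step 2: Rank sum for X: R1 = 2 + 3.5 + 5 + 6.5 + 9 = 26.
Step 3: U_X = R1 - n1(n1+1)/2 = 26 - 5*6/2 = 26 - 15 = 11.
       U_Y = n1*n2 - U_X = 20 - 11 = 9.
Step 4: Ties are present, so use the tie-corrected normal approximation (with continuity correction) for the p-value.
Step 5: p-value = 0.901705; compare to alpha = 0.05. fail to reject H0.

U_X = 11, p = 0.901705, fail to reject H0 at alpha = 0.05.


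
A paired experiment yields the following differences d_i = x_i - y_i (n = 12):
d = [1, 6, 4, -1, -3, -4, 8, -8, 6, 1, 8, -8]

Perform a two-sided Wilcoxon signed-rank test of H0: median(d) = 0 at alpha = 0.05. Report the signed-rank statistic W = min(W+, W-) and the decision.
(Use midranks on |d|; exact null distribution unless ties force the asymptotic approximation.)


Step 1: Drop any zero differences (none here) and take |d_i|.
|d| = [1, 6, 4, 1, 3, 4, 8, 8, 6, 1, 8, 8]
Step 2: Midrank |d_i| (ties get averaged ranks).
ranks: |1|->2, |6|->7.5, |4|->5.5, |1|->2, |3|->4, |4|->5.5, |8|->10.5, |8|->10.5, |6|->7.5, |1|->2, |8|->10.5, |8|->10.5
Step 3: Attach original signs; sum ranks with positive sign and with negative sign.
W+ = 2 + 7.5 + 5.5 + 10.5 + 7.5 + 2 + 10.5 = 45.5
W- = 2 + 4 + 5.5 + 10.5 + 10.5 = 32.5
(Check: W+ + W- = 78 should equal n(n+1)/2 = 78.)
Step 4: Test statistic W = min(W+, W-) = 32.5.
Step 5: Ties in |d|, so use the tie-corrected normal approximation.
        E[W] = n(n+1)/4 = 12*13/4 = 39.
        Tie groups: |d|=1 (t=3), |d|=4 (t=2), |d|=6 (t=2), |d|=8 (t=4); sum(t^3 - t) = 96.
        Var[W] = n(n+1)(2n+1)/24 - sum(t^3-t)/48 = 3900/24 - 96/48 = 160.5.
        z = (W - E[W]) / sqrt(Var[W]) = (32.5 - 39) / 12.6689 = -0.5131.
        Two-sided p = 2*Phi(z) = 0.607903.
Step 6: alpha = 0.05. fail to reject H0.

W+ = 45.5, W- = 32.5, W = min = 32.5, p = 0.607903, fail to reject H0.


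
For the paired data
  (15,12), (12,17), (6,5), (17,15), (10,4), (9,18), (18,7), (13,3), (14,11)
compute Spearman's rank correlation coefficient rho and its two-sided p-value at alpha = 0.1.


Step 1: Rank x and y separately (midranks; no ties here).
rank(x): 15->7, 12->4, 6->1, 17->8, 10->3, 9->2, 18->9, 13->5, 14->6
rank(y): 12->6, 17->8, 5->3, 15->7, 4->2, 18->9, 7->4, 3->1, 11->5
Step 2: d_i = R_x(i) - R_y(i); compute d_i^2.
  (7-6)^2=1, (4-8)^2=16, (1-3)^2=4, (8-7)^2=1, (3-2)^2=1, (2-9)^2=49, (9-4)^2=25, (5-1)^2=16, (6-5)^2=1
sum(d^2) = 114.
Step 3: rho = 1 - 6*114 / (9*(9^2 - 1)) = 1 - 684/720 = 0.050000.
Step 4: Under H0, t = rho * sqrt((n-2)/(1-rho^2)) = 0.1325 ~ t(7).
Step 5: Two-sided p-value from the t-distribution with 7 df = 0.898353.
Step 6: alpha = 0.1. fail to reject H0.

rho = 0.0500, p = 0.898353, fail to reject H0 at alpha = 0.1.


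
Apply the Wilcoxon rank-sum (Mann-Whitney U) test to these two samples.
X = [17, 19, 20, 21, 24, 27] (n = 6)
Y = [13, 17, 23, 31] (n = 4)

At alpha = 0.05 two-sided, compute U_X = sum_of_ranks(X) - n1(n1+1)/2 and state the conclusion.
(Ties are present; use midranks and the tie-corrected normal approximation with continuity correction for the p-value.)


Step 1: Combine and sort all 10 observations; assign midranks.
sorted (value, group): (13,Y), (17,X), (17,Y), (19,X), (20,X), (21,X), (23,Y), (24,X), (27,X), (31,Y)
ranks: 13->1, 17->2.5, 17->2.5, 19->4, 20->5, 21->6, 23->7, 24->8, 27->9, 31->10
Step 2: Rank sum for X: R1 = 2.5 + 4 + 5 + 6 + 8 + 9 = 34.5.
Step 3: U_X = R1 - n1(n1+1)/2 = 34.5 - 6*7/2 = 34.5 - 21 = 13.5.
       U_Y = n1*n2 - U_X = 24 - 13.5 = 10.5.
Step 4: Ties are present, so use the tie-corrected normal approximation (with continuity correction) for the p-value.
Step 5: p-value = 0.830664; compare to alpha = 0.05. fail to reject H0.

U_X = 13.5, p = 0.830664, fail to reject H0 at alpha = 0.05.


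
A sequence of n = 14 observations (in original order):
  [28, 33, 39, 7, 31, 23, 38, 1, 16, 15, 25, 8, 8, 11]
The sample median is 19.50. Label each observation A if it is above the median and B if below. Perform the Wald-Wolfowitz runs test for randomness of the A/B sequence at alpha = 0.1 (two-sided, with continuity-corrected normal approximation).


Step 1: Compute median = 19.50; label A = above, B = below.
Labels in order: AAABAAABBBABBB  (n_A = 7, n_B = 7)
Step 2: Count runs R = 6.
Step 3: Under H0 (random ordering), E[R] = 2*n_A*n_B/(n_A+n_B) + 1 = 2*7*7/14 + 1 = 8.0000.
        Var[R] = 2*n_A*n_B*(2*n_A*n_B - n_A - n_B) / ((n_A+n_B)^2 * (n_A+n_B-1)) = 8232/2548 = 3.2308.
        SD[R] = 1.7974.
Step 4: Continuity-corrected z = (R + 0.5 - E[R]) / SD[R] = (6 + 0.5 - 8.0000) / 1.7974 = -0.8345.
Step 5: Two-sided p-value via normal approximation = 2*(1 - Phi(|z|)) = 0.403986.
Step 6: alpha = 0.1. fail to reject H0.

R = 6, z = -0.8345, p = 0.403986, fail to reject H0.
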